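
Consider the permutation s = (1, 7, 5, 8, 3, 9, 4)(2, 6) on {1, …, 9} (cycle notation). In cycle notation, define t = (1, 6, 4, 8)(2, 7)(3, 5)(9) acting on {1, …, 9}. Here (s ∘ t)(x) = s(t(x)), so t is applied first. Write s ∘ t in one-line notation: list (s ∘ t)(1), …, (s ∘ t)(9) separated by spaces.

For each element, apply t then s: 1 → 6 → 2; 2 → 7 → 5; 3 → 5 → 8; 4 → 8 → 3; 5 → 3 → 9; 6 → 4 → 1; 7 → 2 → 6; 8 → 1 → 7; 9 → 9 → 4.
Collecting the images, s ∘ t = [2 5 8 3 9 1 6 7 4].

2 5 8 3 9 1 6 7 4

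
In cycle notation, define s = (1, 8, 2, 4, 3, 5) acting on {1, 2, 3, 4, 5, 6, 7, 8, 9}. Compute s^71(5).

3

5 lies in the 6-cycle (1, 8, 2, 4, 3, 5).
Powers repeat with period 6 on this cycle, and 71 mod 6 = 5, so s^71(5) = s^5(5).
Stepping 5 places around the cycle: 5 → 1 → 8 → 2 → 4 → 3.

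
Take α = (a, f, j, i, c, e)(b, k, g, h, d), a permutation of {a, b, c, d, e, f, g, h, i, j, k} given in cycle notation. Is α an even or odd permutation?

odd

The cycle lengths are 6, 5.
A cycle is odd iff its length is even; α has 1 even-length cycle, so sgn(α) = (−1)^1 and α is odd.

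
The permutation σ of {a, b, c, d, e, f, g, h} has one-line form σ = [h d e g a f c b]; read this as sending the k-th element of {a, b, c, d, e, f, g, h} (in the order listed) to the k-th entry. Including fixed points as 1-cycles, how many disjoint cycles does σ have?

The cycle decomposition is (a, h, b, d, g, c, e)(f), which has 2 cycles (counting 1-cycles).

2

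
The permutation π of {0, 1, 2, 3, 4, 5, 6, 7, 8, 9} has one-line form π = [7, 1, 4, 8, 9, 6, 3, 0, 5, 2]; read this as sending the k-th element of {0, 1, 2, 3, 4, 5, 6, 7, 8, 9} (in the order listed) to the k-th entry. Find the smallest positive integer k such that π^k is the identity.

The disjoint-cycle form of π has cycle lengths 4, 3, 2, 1.
The order of π is the least common multiple of its cycle lengths: lcm(4, 3, 2) = 12.

12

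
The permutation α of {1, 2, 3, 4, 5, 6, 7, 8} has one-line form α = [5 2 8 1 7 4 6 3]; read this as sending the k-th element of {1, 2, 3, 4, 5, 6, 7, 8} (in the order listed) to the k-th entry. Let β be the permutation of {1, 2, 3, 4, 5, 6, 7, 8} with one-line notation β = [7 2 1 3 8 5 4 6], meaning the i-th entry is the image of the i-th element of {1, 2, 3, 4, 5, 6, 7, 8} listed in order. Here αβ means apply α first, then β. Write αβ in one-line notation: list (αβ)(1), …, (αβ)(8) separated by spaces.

Chase each element through α then β: 1 → 5 → 8; 2 → 2 → 2; 3 → 8 → 6; 4 → 1 → 7; 5 → 7 → 4; 6 → 4 → 3; 7 → 6 → 5; 8 → 3 → 1.
Collecting the images, αβ = [8 2 6 7 4 3 5 1].

8 2 6 7 4 3 5 1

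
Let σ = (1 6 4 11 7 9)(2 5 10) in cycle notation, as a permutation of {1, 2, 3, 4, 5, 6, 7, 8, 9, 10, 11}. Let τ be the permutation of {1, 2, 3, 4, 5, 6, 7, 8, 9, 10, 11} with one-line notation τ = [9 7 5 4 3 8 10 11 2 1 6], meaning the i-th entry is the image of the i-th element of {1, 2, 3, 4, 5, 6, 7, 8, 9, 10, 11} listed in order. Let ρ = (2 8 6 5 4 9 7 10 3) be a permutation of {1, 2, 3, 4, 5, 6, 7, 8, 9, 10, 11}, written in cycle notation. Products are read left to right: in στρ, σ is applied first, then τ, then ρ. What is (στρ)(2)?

Apply the permutations in order: σ(2) = 5, then τ(5) = 3, then ρ(3) = 2. So (στρ)(2) = 2.

2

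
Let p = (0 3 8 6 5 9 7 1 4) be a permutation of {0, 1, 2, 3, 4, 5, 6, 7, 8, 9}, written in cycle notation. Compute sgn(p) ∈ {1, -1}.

The cycle lengths are 9, 1.
A cycle of length ℓ contributes ℓ−1 transpositions, so p is a product of 8 transpositions — even.

1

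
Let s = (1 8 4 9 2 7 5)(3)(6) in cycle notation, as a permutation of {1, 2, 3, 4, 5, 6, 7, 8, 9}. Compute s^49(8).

8 lies in the 7-cycle (1 8 4 9 2 7 5).
Powers repeat with period 7 on this cycle, and 49 mod 7 = 0, so s^49(8) = s^0(8).
So s^49(8) = 8.

8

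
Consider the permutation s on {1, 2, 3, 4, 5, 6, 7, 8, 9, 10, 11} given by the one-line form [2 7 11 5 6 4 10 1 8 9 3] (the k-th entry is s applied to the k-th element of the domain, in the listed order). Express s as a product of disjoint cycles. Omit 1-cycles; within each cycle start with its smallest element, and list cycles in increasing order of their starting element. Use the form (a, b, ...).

(1, 2, 7, 10, 9, 8)(3, 11)(4, 5, 6)

Start at 1 and follow images: 1 → 2 → 7 → 10 → 9 → 8 → 1, giving the cycle (1, 2, 7, 10, 9, 8).
Repeating from the next unused element and collecting all non-trivial cycles gives (1, 2, 7, 10, 9, 8)(3, 11)(4, 5, 6).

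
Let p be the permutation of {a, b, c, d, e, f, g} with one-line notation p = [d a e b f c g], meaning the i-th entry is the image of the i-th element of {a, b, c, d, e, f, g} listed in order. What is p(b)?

b is element number 2 of the domain, and entry number 2 of the one-line form is a, so p(b) = a.

a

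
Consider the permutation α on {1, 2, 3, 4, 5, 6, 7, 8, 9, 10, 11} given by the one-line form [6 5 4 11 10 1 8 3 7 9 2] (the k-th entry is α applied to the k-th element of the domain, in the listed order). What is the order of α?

Decomposing into disjoint cycles gives cycle lengths 9, 2.
The order of α is the least common multiple of its cycle lengths: lcm(9, 2) = 18.

18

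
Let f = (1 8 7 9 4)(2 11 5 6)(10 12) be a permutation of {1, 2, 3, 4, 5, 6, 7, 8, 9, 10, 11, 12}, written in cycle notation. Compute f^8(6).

6

6 lies in the 4-cycle (2 11 5 6).
Since the cycle has length 4, f^8 acts on it the same as f^0 (8 mod 4 = 0).
So f^8(6) = 6.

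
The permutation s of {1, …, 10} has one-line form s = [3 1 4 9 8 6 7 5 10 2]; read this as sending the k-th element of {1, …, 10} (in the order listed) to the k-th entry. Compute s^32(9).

Tracing 9 → 10 → … returns to 9 after 6 steps, so 9 lies in a 6-cycle (1 3 4 9 10 2).
On a 6-cycle, s^6 is the identity, so s^32 = s^2 there (32 ≡ 2 mod 6).
Stepping 2 places around the cycle: 9 → 10 → 2.

2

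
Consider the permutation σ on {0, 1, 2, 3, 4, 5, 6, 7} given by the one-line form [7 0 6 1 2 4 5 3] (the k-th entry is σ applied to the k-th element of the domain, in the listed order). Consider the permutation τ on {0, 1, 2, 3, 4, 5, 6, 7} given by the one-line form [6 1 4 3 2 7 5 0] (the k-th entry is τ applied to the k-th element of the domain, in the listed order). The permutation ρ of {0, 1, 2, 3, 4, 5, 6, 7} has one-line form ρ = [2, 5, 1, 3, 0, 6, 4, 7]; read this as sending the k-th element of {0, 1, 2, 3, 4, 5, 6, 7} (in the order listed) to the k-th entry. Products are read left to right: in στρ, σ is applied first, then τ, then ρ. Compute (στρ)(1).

Apply the permutations in order: σ(1) = 0, then τ(0) = 6, then ρ(6) = 4. So (στρ)(1) = 4.

4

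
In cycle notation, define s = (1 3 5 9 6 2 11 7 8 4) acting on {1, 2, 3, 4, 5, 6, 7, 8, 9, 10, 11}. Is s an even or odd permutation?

The cycle lengths are 10, 1.
A cycle of length ℓ contributes ℓ−1 transpositions, so s is a product of 9 transpositions — odd.

odd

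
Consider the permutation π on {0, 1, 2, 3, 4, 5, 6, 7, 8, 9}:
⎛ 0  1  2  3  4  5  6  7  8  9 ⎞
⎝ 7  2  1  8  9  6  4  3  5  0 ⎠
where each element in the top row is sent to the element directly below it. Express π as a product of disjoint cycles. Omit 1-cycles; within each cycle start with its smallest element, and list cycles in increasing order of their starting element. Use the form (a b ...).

(0 7 3 8 5 6 4 9)(1 2)

Iterating π from 0 gives 0 → 7 → 3 → 8 → 5 → 6 → 4 → 9 → 0; that is the 8-cycle (0 7 3 8 5 6 4 9).
Repeating from the next unused element and collecting all non-trivial cycles gives (0 7 3 8 5 6 4 9)(1 2).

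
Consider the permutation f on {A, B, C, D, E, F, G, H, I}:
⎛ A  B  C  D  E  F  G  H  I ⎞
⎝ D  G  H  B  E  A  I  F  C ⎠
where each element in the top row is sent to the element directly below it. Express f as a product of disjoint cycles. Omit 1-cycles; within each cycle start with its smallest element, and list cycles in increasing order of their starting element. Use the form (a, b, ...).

Iterating f from A gives A → D → B → G → I → C → H → F → A; that is the 8-cycle (A, D, B, G, I, C, H, F).
Continuing from each remaining unvisited element yields (A, D, B, G, I, C, H, F).

(A, D, B, G, I, C, H, F)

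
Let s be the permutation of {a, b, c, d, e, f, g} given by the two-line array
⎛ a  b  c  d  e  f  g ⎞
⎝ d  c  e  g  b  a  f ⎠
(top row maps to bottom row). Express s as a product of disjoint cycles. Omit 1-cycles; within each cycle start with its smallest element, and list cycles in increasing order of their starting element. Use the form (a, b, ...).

(a, d, g, f)(b, c, e)

Start at a and follow images: a → d → g → f → a, giving the cycle (a, d, g, f).
Continuing from each remaining unvisited element yields (a, d, g, f)(b, c, e).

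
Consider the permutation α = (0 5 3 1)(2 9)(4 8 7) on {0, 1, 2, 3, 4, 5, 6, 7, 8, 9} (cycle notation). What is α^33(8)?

8

8 lies in the 3-cycle (4 8 7).
Powers repeat with period 3 on this cycle, and 33 mod 3 = 0, so α^33(8) = α^0(8).
So α^33(8) = 8.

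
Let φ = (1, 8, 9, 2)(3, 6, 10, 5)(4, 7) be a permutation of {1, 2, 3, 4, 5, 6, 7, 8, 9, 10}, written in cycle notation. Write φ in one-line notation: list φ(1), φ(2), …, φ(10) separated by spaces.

Reading each image from the cycles: 1↦8, 2↦1, 3↦6, 4↦7, 5↦3, 6↦10, 7↦4, 8↦9, 9↦2, 10↦5.
Listing these in domain order gives 8 1 6 7 3 10 4 9 2 5.

8 1 6 7 3 10 4 9 2 5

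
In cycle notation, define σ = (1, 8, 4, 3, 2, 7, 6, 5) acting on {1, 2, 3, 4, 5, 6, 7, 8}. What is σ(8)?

4

In the cycle (1, 8, 4, 3, 2, 7, 6, 5), 8 is followed by 4, so σ(8) = 4.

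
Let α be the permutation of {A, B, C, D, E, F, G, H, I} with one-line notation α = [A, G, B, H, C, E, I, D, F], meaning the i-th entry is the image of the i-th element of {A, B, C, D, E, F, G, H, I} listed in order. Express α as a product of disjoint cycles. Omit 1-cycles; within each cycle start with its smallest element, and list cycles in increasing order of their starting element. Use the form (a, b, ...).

From B: B → G → I → F → E → C → B, closing the cycle (B, G, I, F, E, C).
Continuing from each remaining unvisited element yields (B, G, I, F, E, C)(D, H).

(B, G, I, F, E, C)(D, H)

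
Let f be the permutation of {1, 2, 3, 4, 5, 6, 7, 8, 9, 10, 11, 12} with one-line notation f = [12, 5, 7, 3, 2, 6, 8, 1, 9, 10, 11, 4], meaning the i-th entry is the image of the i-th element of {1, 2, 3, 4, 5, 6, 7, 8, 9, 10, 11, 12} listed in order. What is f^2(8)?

12

Tracing 8 → 1 → … returns to 8 after 6 steps, so 8 lies in a 6-cycle (1 12 4 3 7 8).
Advancing 2 steps from 8: 8 → 1 → 12.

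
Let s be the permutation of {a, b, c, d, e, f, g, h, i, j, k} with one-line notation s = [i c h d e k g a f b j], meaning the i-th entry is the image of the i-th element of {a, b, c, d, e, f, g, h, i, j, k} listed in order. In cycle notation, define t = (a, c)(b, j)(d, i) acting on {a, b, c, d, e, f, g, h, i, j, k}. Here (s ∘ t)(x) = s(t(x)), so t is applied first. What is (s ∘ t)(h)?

a

First apply t: t(h) = h, then s(h) = a. Thus (s ∘ t)(h) = a.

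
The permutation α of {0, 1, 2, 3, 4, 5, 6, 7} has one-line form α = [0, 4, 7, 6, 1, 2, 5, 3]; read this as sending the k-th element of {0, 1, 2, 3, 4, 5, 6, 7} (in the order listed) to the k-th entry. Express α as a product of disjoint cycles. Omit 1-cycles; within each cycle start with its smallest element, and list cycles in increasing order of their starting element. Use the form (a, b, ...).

(1, 4)(2, 7, 3, 6, 5)

From 1: 1 → 4 → 1, closing the cycle (1, 4).
Continuing from each remaining unvisited element yields (1, 4)(2, 7, 3, 6, 5).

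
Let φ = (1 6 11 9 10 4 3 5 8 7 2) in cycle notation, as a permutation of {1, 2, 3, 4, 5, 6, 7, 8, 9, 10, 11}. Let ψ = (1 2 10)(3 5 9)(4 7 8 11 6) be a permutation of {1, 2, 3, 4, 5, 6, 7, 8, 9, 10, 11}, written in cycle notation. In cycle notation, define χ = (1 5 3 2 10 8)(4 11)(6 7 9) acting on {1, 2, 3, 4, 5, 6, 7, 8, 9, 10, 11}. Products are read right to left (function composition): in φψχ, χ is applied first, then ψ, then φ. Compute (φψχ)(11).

2

Apply the permutations in order: χ(11) = 4, then ψ(4) = 7, then φ(7) = 2. So (φψχ)(11) = 2.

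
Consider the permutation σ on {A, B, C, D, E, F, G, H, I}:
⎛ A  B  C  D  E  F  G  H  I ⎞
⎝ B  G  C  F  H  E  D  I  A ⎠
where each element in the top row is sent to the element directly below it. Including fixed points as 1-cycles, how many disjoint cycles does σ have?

The cycle decomposition is (A, B, G, D, F, E, H, I)(C), which has 2 cycles (counting 1-cycles).

2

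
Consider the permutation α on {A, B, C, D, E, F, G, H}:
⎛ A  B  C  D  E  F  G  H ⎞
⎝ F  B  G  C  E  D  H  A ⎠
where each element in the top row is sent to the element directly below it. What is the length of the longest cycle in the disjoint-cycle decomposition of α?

6

Decomposing into disjoint cycles gives (A F D C G H); the longest has length 6.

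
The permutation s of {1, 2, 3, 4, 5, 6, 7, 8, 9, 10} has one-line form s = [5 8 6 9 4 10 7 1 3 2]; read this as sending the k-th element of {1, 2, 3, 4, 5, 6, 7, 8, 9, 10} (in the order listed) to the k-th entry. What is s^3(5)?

3

Tracing 5 → 4 → … returns to 5 after 9 steps, so 5 lies in a 9-cycle (1, 5, 4, 9, 3, 6, 10, 2, 8).
Advancing 3 steps from 5: 5 → 4 → 9 → 3.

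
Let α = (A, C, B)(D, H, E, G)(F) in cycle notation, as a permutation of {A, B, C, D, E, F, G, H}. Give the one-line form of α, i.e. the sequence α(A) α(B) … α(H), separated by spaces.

C A B H G F D E

Each element maps to the next entry in its cycle (wrapping to the front): A↦C, B↦A, C↦B, D↦H, E↦G, F↦F, G↦D, H↦E.
Listing these in domain order gives C A B H G F D E.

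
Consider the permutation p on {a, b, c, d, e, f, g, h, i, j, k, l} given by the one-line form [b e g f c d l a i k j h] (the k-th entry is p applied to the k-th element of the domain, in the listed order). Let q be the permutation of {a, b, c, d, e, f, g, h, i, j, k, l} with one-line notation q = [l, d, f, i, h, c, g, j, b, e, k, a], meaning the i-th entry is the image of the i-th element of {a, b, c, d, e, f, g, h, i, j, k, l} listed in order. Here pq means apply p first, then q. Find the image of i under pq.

(pq)(i) = q(p(i)). p(i) = i, then q(i) = b. So (pq)(i) = b.

b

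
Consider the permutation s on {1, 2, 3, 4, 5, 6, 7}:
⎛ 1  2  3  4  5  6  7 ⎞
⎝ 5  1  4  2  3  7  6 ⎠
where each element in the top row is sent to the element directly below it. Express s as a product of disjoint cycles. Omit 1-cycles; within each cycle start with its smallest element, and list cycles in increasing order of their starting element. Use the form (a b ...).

(1 5 3 4 2)(6 7)

Start at 1 and follow images: 1 → 5 → 3 → 4 → 2 → 1, giving the cycle (1 5 3 4 2).
Repeating from the next unused element and collecting all non-trivial cycles gives (1 5 3 4 2)(6 7).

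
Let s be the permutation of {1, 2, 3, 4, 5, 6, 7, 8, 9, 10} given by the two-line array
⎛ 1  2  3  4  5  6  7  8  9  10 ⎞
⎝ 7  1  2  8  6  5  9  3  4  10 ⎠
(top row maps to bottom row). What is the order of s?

14

Writing s as disjoint cycles, the cycle lengths are 7, 2, 1.
The order is lcm(7, 2) = 14.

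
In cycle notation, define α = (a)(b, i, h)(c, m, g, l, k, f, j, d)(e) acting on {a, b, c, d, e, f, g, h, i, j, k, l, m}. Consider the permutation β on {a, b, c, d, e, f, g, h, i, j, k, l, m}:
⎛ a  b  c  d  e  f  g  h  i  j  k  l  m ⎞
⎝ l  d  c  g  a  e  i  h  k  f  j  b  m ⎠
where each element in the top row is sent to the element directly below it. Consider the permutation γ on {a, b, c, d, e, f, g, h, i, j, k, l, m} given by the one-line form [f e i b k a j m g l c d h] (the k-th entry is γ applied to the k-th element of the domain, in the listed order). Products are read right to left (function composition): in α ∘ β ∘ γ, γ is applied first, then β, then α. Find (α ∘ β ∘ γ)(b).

Apply the permutations in order: γ(b) = e, then β(e) = a, then α(a) = a. So (α ∘ β ∘ γ)(b) = a.

a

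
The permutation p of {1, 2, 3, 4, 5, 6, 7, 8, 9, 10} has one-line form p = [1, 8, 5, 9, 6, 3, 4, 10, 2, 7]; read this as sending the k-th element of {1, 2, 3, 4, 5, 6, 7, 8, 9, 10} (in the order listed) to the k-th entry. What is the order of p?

6

The disjoint-cycle form of p has cycle lengths 6, 3, 1.
The order of p is the least common multiple of its cycle lengths: lcm(6, 3) = 6.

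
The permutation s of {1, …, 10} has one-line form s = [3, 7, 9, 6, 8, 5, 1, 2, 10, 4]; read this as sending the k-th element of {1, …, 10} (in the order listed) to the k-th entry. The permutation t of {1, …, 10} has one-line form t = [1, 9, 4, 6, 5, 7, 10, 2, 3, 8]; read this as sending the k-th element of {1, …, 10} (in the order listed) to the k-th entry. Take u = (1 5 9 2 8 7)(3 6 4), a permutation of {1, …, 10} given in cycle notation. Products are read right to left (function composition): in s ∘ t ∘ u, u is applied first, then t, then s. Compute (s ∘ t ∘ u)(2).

Chase 2: u(2) = 8; t(8) = 2; s(2) = 7. Hence (s ∘ t ∘ u)(2) = 7.

7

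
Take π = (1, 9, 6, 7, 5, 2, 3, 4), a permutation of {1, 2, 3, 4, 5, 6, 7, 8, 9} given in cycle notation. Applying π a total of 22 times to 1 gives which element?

3

1 lies in the 8-cycle (1, 9, 6, 7, 5, 2, 3, 4).
On an 8-cycle, π^8 is the identity, so π^22 = π^6 there (22 ≡ 6 mod 8).
Stepping 6 places around the cycle: 1 → 9 → 6 → 7 → 5 → 2 → 3.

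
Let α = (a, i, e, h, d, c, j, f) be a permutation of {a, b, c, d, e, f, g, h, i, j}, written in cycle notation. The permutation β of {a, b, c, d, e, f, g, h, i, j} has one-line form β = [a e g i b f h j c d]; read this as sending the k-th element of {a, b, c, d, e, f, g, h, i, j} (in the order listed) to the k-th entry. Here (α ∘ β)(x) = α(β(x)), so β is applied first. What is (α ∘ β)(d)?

e

First apply β: β(d) = i, then α(i) = e. Thus (α ∘ β)(d) = e.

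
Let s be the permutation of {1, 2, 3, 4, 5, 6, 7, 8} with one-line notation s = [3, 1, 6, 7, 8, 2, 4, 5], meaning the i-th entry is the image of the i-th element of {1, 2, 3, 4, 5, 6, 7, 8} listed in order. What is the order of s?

Writing s as disjoint cycles, the cycle lengths are 4, 2, 2.
The order of s is the least common multiple of its cycle lengths: lcm(4, 2, 2) = 4.

4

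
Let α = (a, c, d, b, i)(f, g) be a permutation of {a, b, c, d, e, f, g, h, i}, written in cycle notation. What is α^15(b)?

b lies in the 5-cycle (a, c, d, b, i).
Since the cycle has length 5, α^15 acts on it the same as α^0 (15 mod 5 = 0).
So α^15(b) = b.

b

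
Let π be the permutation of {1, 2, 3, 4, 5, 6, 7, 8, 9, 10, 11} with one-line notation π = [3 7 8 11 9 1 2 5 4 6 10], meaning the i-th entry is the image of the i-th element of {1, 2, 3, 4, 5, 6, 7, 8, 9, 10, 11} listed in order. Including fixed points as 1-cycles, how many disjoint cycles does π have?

2

The cycle decomposition is (1, 3, 8, 5, 9, 4, 11, 10, 6)(2, 7), which has 2 cycles (counting 1-cycles).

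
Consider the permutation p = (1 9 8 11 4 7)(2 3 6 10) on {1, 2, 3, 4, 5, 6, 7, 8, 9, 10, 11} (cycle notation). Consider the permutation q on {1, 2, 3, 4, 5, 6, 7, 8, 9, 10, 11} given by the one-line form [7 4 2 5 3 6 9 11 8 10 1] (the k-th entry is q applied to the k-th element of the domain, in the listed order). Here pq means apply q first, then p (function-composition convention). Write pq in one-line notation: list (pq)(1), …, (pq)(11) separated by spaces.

1 7 3 5 6 10 8 4 11 2 9

For each element, apply q then p: 1 → 7 → 1; 2 → 4 → 7; 3 → 2 → 3; 4 → 5 → 5; 5 → 3 → 6; 6 → 6 → 10; 7 → 9 → 8; 8 → 11 → 4; 9 → 8 → 11; 10 → 10 → 2; 11 → 1 → 9.
Collecting the images, pq = [1 7 3 5 6 10 8 4 11 2 9].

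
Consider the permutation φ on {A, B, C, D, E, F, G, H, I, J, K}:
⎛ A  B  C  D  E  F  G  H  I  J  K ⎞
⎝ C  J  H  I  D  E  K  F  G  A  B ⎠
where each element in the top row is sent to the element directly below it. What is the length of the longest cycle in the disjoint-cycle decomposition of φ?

Decomposing into disjoint cycles gives (A, C, H, F, E, D, I, G, K, B, J); the longest has length 11.

11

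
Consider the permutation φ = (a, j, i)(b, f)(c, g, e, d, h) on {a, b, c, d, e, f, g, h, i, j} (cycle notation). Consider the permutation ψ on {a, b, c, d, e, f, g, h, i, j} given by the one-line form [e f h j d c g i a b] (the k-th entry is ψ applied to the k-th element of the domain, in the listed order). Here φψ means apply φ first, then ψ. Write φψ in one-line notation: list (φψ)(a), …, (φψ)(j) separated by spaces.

(φψ)(x) = ψ(φ(x)). Computing each image: ψ(φ(a)) = ψ(j) = b, ψ(φ(b)) = ψ(f) = c, ψ(φ(c)) = ψ(g) = g, ψ(φ(d)) = ψ(h) = i, ψ(φ(e)) = ψ(d) = j, ψ(φ(f)) = ψ(b) = f, ψ(φ(g)) = ψ(e) = d, ψ(φ(h)) = ψ(c) = h, ψ(φ(i)) = ψ(a) = e, ψ(φ(j)) = ψ(i) = a.
Hence φψ = [b c g i j f d h e a].

b c g i j f d h e a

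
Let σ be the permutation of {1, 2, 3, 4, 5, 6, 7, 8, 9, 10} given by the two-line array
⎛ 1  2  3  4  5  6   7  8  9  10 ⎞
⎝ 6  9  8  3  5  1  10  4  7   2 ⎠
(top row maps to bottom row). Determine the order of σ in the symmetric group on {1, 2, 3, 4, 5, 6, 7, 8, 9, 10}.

12

Writing σ as disjoint cycles, the cycle lengths are 4, 3, 2, 1.
The order of σ is the least common multiple of its cycle lengths: lcm(4, 3, 2) = 12.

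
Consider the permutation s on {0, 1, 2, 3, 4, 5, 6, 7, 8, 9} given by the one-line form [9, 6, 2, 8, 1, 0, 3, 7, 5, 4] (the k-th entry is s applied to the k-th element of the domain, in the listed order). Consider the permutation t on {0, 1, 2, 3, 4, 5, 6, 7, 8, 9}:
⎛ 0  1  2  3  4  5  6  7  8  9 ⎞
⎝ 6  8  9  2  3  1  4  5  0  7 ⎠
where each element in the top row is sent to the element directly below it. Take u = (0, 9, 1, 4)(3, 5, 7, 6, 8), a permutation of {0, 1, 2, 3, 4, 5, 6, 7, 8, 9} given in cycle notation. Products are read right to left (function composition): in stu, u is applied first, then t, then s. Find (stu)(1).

8

Chase 1: u(1) = 4; t(4) = 3; s(3) = 8. Hence (stu)(1) = 8.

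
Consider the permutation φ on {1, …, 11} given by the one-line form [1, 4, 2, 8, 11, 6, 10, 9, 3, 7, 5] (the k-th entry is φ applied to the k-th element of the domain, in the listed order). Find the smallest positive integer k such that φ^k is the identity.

10

Decomposing into disjoint cycles gives cycle lengths 5, 2, 2, 1, 1.
The order is lcm(5, 2, 2) = 10.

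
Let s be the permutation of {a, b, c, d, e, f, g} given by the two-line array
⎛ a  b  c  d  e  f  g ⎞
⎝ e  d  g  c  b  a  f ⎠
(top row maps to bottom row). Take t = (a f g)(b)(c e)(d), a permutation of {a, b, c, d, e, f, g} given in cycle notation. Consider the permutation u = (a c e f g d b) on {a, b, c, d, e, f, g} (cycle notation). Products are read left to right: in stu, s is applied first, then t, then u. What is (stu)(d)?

f

(stu)(d) = u(t(s(d))). s(d) = c, then t(c) = e, then u(e) = f, so the result is f.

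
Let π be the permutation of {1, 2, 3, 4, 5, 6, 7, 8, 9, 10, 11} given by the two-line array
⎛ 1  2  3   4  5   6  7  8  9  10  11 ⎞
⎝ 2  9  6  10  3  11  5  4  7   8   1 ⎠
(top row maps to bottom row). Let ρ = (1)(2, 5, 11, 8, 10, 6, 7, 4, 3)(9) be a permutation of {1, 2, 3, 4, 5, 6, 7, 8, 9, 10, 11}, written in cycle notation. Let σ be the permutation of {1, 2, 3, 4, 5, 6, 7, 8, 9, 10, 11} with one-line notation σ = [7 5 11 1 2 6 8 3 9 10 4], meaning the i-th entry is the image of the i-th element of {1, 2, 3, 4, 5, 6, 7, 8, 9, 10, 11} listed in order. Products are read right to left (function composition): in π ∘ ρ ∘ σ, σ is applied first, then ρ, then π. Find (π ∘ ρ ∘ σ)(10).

Chase 10: σ(10) = 10; ρ(10) = 6; π(6) = 11. Hence (π ∘ ρ ∘ σ)(10) = 11.

11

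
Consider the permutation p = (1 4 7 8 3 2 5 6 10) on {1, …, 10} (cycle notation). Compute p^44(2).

2 lies in the 9-cycle (1 4 7 8 3 2 5 6 10).
Since the cycle has length 9, p^44 acts on it the same as p^8 (44 mod 9 = 8).
Stepping 8 places around the cycle: 2 → 5 → 6 → 10 → 1 → 4 → 7 → 8 → 3.

3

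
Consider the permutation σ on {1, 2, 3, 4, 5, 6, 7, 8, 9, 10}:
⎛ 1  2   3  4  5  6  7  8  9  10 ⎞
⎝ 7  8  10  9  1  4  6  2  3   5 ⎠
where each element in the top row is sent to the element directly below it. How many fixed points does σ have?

0

No element satisfies σ(x) = x, so there are 0 fixed points.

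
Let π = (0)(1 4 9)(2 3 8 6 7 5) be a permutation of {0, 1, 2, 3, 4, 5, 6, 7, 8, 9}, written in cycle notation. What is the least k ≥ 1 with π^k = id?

The cycle type of π is (6, 3, 1).
The order of π is the least common multiple of its cycle lengths: lcm(6, 3) = 6.

6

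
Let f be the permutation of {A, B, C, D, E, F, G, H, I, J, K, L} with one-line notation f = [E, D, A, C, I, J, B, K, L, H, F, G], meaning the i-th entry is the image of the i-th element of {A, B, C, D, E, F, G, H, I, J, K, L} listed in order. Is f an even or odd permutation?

even

In disjoint-cycle form the cycle lengths are 8, 4.
A cycle is odd iff its length is even; f has 2 even-length cycles, so sgn(f) = (−1)^2 and f is even.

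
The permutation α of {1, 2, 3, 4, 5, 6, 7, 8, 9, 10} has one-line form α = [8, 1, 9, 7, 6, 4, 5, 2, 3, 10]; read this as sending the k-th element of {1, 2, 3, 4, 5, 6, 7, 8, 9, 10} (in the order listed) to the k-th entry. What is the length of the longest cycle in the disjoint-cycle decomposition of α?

4

Decomposing into disjoint cycles gives (1 8 2)(3 9)(4 7 5 6); the longest has length 4.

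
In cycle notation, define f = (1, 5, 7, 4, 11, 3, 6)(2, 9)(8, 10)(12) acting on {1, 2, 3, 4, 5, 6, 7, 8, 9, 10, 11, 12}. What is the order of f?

The disjoint cycles have lengths 7, 2, 2, 1.
The order is lcm(7, 2, 2) = 14.

14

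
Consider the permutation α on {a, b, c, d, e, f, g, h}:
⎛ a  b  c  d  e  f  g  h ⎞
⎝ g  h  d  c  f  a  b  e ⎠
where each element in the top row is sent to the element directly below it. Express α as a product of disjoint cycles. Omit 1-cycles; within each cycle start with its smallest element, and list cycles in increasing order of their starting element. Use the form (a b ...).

Iterating α from a gives a → g → b → h → e → f → a; that is the 6-cycle (a g b h e f).
Repeating from the next unused element and collecting all non-trivial cycles gives (a g b h e f)(c d).

(a g b h e f)(c d)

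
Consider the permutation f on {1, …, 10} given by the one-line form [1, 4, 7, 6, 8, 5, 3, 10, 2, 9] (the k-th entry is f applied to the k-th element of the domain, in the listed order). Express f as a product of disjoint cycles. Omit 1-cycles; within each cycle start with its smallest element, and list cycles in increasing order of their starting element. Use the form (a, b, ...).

Start at 2 and follow images: 2 → 4 → 6 → 5 → 8 → 10 → 9 → 2, giving the cycle (2, 4, 6, 5, 8, 10, 9).
Continuing from each remaining unvisited element yields (2, 4, 6, 5, 8, 10, 9)(3, 7).

(2, 4, 6, 5, 8, 10, 9)(3, 7)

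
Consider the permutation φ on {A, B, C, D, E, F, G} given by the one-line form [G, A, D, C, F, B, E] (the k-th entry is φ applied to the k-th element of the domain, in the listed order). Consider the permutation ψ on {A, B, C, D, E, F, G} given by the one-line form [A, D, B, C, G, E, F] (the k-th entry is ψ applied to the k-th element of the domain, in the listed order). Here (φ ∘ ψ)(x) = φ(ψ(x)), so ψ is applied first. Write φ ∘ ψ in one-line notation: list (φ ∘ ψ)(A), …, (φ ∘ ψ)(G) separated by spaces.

G C A D E F B

(φ ∘ ψ)(x) = φ(ψ(x)). Computing each image: φ(ψ(A)) = φ(A) = G, φ(ψ(B)) = φ(D) = C, φ(ψ(C)) = φ(B) = A, φ(ψ(D)) = φ(C) = D, φ(ψ(E)) = φ(G) = E, φ(ψ(F)) = φ(E) = F, φ(ψ(G)) = φ(F) = B.
Hence φ ∘ ψ = [G C A D E F B].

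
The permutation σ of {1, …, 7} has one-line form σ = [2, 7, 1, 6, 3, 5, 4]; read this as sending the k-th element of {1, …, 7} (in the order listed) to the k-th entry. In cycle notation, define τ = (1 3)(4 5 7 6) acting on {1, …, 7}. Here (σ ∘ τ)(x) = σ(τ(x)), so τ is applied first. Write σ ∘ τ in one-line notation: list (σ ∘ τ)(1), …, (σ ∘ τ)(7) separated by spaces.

1 7 2 3 4 6 5

Chase each element through τ then σ: 1 → 3 → 1; 2 → 2 → 7; 3 → 1 → 2; 4 → 5 → 3; 5 → 7 → 4; 6 → 4 → 6; 7 → 6 → 5.
Collecting the images, σ ∘ τ = [1 7 2 3 4 6 5].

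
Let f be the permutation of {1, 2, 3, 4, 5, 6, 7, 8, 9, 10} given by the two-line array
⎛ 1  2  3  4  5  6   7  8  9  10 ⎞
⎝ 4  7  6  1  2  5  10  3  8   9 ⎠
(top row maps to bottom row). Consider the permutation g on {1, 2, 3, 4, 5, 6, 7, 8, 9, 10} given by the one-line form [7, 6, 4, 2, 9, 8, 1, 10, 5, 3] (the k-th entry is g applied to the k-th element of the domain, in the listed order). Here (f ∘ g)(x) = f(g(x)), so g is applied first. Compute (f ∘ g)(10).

6

First apply g: g(10) = 3, then f(3) = 6. Thus (f ∘ g)(10) = 6.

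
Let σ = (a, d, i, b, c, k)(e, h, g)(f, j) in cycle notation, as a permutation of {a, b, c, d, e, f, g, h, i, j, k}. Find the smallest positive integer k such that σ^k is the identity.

The disjoint cycles have lengths 6, 3, 2.
The order of σ is the least common multiple of its cycle lengths: lcm(6, 3, 2) = 6.

6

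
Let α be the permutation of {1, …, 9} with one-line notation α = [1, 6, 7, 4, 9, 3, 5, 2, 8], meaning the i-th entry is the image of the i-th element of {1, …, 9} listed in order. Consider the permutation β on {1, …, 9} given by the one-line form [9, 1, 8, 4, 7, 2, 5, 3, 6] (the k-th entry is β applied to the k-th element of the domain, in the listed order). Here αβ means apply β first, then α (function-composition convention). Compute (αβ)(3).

First apply β: β(3) = 8, then α(8) = 2. Thus (αβ)(3) = 2.

2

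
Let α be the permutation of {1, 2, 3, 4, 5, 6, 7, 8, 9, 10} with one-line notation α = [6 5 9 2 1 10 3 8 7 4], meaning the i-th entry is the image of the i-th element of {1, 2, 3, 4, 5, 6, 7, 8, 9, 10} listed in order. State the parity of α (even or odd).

odd

In disjoint-cycle form the cycle lengths are 6, 3, 1.
A cycle of length ℓ contributes ℓ−1 transpositions, so α is a product of 5 + 2 = 7 transpositions — odd.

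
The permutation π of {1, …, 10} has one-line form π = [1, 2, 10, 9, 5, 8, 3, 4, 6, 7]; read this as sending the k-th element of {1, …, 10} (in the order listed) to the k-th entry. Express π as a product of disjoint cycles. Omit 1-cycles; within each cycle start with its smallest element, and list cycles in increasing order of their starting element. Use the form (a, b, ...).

(3, 10, 7)(4, 9, 6, 8)

Start at 3 and follow images: 3 → 10 → 7 → 3, giving the cycle (3, 10, 7).
Continuing from each remaining unvisited element yields (3, 10, 7)(4, 9, 6, 8).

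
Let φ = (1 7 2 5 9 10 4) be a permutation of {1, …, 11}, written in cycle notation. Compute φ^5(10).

5

10 lies in the 7-cycle (1 7 2 5 9 10 4).
Advancing 5 steps from 10: 10 → 4 → 1 → 7 → 2 → 5.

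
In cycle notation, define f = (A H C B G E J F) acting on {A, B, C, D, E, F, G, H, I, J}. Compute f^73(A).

H

A lies in the 8-cycle (A H C B G E J F).
On an 8-cycle, f^8 is the identity, so f^73 = f^1 there (73 ≡ 1 mod 8).
Advancing 1 step from A: A → H.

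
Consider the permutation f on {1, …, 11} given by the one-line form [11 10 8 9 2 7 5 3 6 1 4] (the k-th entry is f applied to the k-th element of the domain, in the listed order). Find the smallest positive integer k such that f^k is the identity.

18

Decomposing into disjoint cycles gives cycle lengths 9, 2.
The order of f is the least common multiple of its cycle lengths: lcm(9, 2) = 18.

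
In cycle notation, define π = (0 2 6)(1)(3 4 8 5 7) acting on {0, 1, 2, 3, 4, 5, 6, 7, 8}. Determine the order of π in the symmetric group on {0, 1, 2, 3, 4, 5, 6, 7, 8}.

15

The cycle type of π is (5, 3, 1).
The order is lcm(5, 3) = 15.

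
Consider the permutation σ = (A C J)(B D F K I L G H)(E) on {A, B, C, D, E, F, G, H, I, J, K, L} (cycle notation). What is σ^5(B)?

L

B lies in the 8-cycle (B D F K I L G H).
Advancing 5 steps from B: B → D → F → K → I → L.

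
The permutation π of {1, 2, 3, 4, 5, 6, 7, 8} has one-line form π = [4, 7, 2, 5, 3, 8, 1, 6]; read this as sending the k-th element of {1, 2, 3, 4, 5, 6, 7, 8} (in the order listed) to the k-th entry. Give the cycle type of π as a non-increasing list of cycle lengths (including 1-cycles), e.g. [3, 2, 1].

The disjoint cycles are (1 4 5 3 2 7)(6 8), with lengths 6, 2 in non-increasing order.

[6, 2]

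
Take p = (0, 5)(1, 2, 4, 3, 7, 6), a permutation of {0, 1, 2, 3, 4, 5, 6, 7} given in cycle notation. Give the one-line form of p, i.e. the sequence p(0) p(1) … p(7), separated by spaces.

5 2 4 7 3 0 1 6

Reading each image from the cycles: 0→5, 1→2, 2→4, 3→7, 4→3, 5→0, 6→1, 7→6.
So the one-line form is 5 2 4 7 3 0 1 6.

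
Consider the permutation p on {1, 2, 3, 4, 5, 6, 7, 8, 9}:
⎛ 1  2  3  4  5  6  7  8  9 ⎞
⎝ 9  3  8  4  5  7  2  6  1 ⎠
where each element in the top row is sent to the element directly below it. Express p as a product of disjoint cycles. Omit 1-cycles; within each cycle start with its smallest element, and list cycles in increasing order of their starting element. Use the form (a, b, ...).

(1, 9)(2, 3, 8, 6, 7)

Start at 1 and follow images: 1 → 9 → 1, giving the cycle (1, 9).
Continuing from each remaining unvisited element yields (1, 9)(2, 3, 8, 6, 7).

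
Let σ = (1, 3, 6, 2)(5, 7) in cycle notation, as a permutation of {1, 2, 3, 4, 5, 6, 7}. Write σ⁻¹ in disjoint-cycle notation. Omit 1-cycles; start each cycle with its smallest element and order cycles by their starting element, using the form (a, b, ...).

(1, 2, 6, 3)(5, 7)

The inverse reverses each cycle.
After reversing and putting each cycle's least element first, σ⁻¹ = (1, 2, 6, 3)(5, 7).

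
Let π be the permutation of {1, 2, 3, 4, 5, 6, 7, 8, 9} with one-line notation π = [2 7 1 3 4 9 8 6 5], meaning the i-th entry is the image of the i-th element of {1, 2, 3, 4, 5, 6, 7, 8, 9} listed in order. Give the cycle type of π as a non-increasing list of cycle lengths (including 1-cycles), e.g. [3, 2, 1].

[9]

The disjoint cycles are (1 2 7 8 6 9 5 4 3), with lengths 9 in non-increasing order.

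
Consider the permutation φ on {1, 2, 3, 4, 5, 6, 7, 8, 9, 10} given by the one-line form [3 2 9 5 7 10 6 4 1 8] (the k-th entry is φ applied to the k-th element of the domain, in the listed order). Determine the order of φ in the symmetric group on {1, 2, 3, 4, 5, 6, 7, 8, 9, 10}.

6

Decomposing into disjoint cycles gives cycle lengths 6, 3, 1.
Since disjoint cycles commute, ord(φ) = lcm(6, 3) = 6.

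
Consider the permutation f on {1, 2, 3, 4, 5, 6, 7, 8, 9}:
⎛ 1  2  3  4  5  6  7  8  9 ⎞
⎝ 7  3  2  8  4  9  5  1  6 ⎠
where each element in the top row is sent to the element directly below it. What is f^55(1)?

1

Tracing 1 → 7 → … returns to 1 after 5 steps, so 1 lies in a 5-cycle (1, 7, 5, 4, 8).
On a 5-cycle, f^5 is the identity, so f^55 = f^0 there (55 ≡ 0 mod 5).
So f^55(1) = 1.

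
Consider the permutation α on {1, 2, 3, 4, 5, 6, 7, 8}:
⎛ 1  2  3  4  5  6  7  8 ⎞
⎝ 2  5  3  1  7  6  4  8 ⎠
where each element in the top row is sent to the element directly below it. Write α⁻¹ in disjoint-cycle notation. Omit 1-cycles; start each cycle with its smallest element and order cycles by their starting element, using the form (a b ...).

The cycle decomposition of α is (1 2 5 7 4).
Reversing each cycle (and rotating so the smallest element leads) gives α⁻¹ = (1 4 7 5 2).

(1 4 7 5 2)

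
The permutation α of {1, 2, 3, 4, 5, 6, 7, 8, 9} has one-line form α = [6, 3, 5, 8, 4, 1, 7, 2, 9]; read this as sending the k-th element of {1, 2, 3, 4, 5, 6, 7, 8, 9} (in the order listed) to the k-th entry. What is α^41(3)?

5

Tracing 3 → 5 → … returns to 3 after 5 steps, so 3 lies in a 5-cycle (2 3 5 4 8).
On a 5-cycle, α^5 is the identity, so α^41 = α^1 there (41 ≡ 1 mod 5).
Stepping 1 place around the cycle: 3 → 5.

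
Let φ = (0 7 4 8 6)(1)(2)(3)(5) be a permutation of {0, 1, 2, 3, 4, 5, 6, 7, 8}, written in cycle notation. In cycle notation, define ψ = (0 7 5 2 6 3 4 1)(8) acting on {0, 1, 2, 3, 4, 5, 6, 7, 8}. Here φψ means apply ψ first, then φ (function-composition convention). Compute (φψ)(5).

ψ(5) = 2, then φ(2) = 2; composing gives (φψ)(5) = 2.

2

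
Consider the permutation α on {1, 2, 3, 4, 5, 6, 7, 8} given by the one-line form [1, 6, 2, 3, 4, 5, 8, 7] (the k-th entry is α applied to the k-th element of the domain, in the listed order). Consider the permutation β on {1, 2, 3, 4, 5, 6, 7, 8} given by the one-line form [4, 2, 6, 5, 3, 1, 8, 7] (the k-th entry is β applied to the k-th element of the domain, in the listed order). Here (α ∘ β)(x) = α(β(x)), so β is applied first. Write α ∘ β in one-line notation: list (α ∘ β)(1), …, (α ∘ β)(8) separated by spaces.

For each element, apply β then α: 1 → 4 → 3; 2 → 2 → 6; 3 → 6 → 5; 4 → 5 → 4; 5 → 3 → 2; 6 → 1 → 1; 7 → 8 → 7; 8 → 7 → 8.
So α ∘ β in one-line form is 3 6 5 4 2 1 7 8.

3 6 5 4 2 1 7 8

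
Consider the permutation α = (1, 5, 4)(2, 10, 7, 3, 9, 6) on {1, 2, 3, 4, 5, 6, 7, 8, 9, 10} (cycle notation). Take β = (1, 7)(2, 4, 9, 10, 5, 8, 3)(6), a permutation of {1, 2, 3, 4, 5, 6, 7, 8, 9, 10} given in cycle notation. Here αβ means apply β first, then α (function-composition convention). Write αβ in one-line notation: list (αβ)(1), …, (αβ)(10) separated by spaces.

Chase each element through β then α: 1 → 7 → 3; 2 → 4 → 1; 3 → 2 → 10; 4 → 9 → 6; 5 → 8 → 8; 6 → 6 → 2; 7 → 1 → 5; 8 → 3 → 9; 9 → 10 → 7; 10 → 5 → 4.
Collecting the images, αβ = [3 1 10 6 8 2 5 9 7 4].

3 1 10 6 8 2 5 9 7 4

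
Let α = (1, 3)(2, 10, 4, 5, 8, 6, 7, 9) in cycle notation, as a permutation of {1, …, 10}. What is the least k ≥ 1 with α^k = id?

8

The cycle type of α is (8, 2).
Since disjoint cycles commute, ord(α) = lcm(8, 2) = 8.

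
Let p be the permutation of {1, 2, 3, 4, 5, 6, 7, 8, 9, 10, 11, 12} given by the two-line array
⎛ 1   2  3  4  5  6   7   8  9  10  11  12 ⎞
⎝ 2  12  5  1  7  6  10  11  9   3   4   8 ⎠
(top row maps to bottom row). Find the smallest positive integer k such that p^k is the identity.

The disjoint-cycle form of p has cycle lengths 6, 4, 1, 1.
The order is lcm(6, 4) = 12.

12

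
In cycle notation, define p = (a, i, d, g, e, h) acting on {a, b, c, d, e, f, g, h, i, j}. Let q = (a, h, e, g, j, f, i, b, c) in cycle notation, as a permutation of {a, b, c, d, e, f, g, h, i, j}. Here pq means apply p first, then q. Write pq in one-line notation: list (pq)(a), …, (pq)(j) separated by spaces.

b c a j e i g h d f

For each element, apply p then q: a → i → b; b → b → c; c → c → a; d → g → j; e → h → e; f → f → i; g → e → g; h → a → h; i → d → d; j → j → f.
So pq in one-line form is b c a j e i g h d f.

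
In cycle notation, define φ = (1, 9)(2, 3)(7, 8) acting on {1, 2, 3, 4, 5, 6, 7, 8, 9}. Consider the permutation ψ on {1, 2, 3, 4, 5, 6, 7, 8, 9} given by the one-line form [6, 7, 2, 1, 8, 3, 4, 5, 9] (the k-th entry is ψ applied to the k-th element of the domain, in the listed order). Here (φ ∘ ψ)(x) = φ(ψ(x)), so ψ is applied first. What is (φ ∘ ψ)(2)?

8

(φ ∘ ψ)(2) = φ(ψ(2)). ψ(2) = 7, then φ(7) = 8. So (φ ∘ ψ)(2) = 8.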